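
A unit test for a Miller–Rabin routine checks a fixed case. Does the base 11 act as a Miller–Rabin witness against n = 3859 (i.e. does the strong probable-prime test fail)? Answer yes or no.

n − 1 = 3858 = 2^1 · 1929, so s = 1 and d = 1929.
Repeated squaring mod 3859: 11^1 ≡ 11, 11^2 ≡ 121, 11^4 ≡ 3064, 11^8 ≡ 3008, 11^16 ≡ 2568, 11^32 ≡ 3452, 11^64 ≡ 3571, 11^128 ≡ 1905, 11^256 ≡ 1565, 11^512 ≡ 2619, 11^1024 ≡ 1718.
1929 = 1024 + 512 + 256 + 128 + 8 + 1, so 11^1929 ≡ 1718·2619·1565·1905·3008·11 ≡ 57 (mod 3859).
x_0 = 11^1929 mod 3859 = 57.
x_0 ∉ {1, 3858} and s = 1, so 11 is a Miller–Rabin witness and 3859 is composite.

yes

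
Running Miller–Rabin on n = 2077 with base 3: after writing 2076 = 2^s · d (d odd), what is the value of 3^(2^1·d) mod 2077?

1957

n − 1 = 2076 = 2^2 · 519, so s = 2 and d = 519.
x_0 = 3^519 mod 2077 = 1331.
x_1 = 1331^2 mod 2077 = 1957.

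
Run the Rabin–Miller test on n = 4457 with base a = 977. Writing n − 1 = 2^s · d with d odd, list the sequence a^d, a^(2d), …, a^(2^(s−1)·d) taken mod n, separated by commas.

n − 1 = 4456 = 2^3 · 557, so s = 3 and d = 557.
x_0 = 977^557 mod 4457 = 4456.
x_1 = 4456^2 mod 4457 = 1.
x_2 = 1^2 mod 4457 = 1.

4456, 1, 1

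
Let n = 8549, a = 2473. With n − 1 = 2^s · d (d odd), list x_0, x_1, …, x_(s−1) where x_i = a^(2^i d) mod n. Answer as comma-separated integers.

8241, 825

n − 1 = 8548 = 2^2 · 2137, so s = 2 and d = 2137.
x_0 = 2473^2137 mod 8549 = 8241.
x_1 = 8241^2 mod 8549 = 825.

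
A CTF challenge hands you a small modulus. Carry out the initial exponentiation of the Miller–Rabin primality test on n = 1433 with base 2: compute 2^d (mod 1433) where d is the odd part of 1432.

n − 1 = 1432 = 2^3 · 179, so s = 3 and d = 179.
Repeated squaring mod 1433: 2^1 ≡ 2, 2^2 ≡ 4, 2^4 ≡ 16, 2^8 ≡ 256, 2^16 ≡ 1051, 2^32 ≡ 1191, 2^64 ≡ 1244, 2^128 ≡ 1329.
179 = 128 + 32 + 16 + 2 + 1, so 2^179 ≡ 1329·1191·1051·4·2 ≡ 1 (mod 1433).

1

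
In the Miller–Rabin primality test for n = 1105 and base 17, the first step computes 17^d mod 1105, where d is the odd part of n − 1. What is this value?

272

n − 1 = 1104 = 2^4 · 69, so s = 4 and d = 69.
17^69 mod 1105 = 272.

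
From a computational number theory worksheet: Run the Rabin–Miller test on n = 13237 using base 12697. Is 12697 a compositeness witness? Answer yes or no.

n − 1 = 13236 = 2^2 · 3309, so s = 2 and d = 3309.
x_0 = 12697^3309 mod 13237 = 3877.
x_0 is neither 1 nor 13236, so continue squaring.
x_1 = 3877^2 mod 13237 = 7134.
Reached i = s−1 = 1 without hitting −1: 12697 is a Miller–Rabin witness and 13237 is composite.

yes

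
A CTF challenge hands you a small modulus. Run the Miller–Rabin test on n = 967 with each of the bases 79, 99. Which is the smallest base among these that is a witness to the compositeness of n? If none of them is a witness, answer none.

n − 1 = 966 = 2^1 · 483, so s = 1 and d = 483.
Base 79: x_0 = 79^483 mod 967 = 966. x_0 = 966 ≡ −1, so 79 is not a witness.
Base 99: x_0 = 99^483 mod 967 = 1. x_0 = 1, so 99 is not a witness.
No listed base is a witness for 967.

none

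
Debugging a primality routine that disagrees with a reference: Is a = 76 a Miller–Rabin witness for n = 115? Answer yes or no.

yes

n − 1 = 114 = 2^1 · 57, so s = 1 and d = 57.
x_0 = 76^57 mod 115 = 66.
x_0 ∉ {1, 114} and s = 1, so 76 is a Miller–Rabin witness and 115 is composite.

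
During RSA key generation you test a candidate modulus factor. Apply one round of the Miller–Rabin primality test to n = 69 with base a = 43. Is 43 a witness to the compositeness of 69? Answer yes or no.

yes

n − 1 = 68 = 2^2 · 17, so s = 2 and d = 17.
x_0 = 43^17 mod 69 = 7.
x_0 is neither 1 nor 68, so continue squaring.
x_1 = 7^2 mod 69 = 49.
Reached i = s−1 = 1 without hitting −1: 43 is a Miller–Rabin witness and 69 is composite.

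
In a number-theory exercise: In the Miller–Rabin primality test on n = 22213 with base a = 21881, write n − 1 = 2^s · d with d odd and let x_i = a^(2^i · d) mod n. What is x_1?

n − 1 = 22212 = 2^2 · 5553, so s = 2 and d = 5553.
Repeated squaring mod 22213: 21881^1 ≡ 21881, 21881^2 ≡ 21372, 21881^4 ≡ 18678, 21881^8 ≡ 12519, 21881^16 ≡ 12646, 21881^32 ≡ 9929, 21881^64 ≡ 3747, 21881^128 ≡ 1393, 21881^256 ≡ 7918, 21881^512 ≡ 9638, 21881^1024 ≡ 18491, 21881^2048 ≡ 14585, 21881^4096 ≡ 10537.
5553 = 4096 + 1024 + 256 + 128 + 32 + 16 + 1, so 21881^5553 ≡ 10537·18491·7918·1393·9929·12646·21881 ≡ 16276 (mod 22213).
x_0 = 16276.
x_1 = 16276^2 mod 22213 = 18151.

18151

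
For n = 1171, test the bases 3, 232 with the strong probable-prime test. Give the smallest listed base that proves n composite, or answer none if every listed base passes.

n − 1 = 1170 = 2^1 · 585, so s = 1 and d = 585.
Base 3: x_0 = 3^585 mod 1171 = 1170. x_0 = 1170 ≡ −1, so 3 is not a witness.
Base 232: x_0 = 232^585 mod 1171 = 1. x_0 = 1, so 232 is not a witness.
No listed base is a witness for 1171.

none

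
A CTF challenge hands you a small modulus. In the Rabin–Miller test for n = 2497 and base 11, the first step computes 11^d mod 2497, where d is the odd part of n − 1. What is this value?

n − 1 = 2496 = 2^6 · 39, so s = 6 and d = 39.
Repeated squaring mod 2497: 11^1 ≡ 11, 11^2 ≡ 121, 11^4 ≡ 2156, 11^8 ≡ 1419, 11^16 ≡ 979, 11^32 ≡ 2090.
39 = 32 + 4 + 2 + 1, so 11^39 ≡ 2090·2156·121·11 ≡ 2431 (mod 2497).

2431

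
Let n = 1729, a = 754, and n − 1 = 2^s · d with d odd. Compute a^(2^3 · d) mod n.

533

n − 1 = 1728 = 2^6 · 27, so s = 6 and d = 27.
x_0 = 754^27 mod 1729 = 1196.
x_1 = 1196^2 mod 1729 = 533.
x_2 = 533^2 mod 1729 = 533.
x_3 = 533^2 mod 1729 = 533.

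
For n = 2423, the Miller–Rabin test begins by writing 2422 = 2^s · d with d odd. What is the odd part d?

Halving: 2422 → 1211; 1211 is odd.
So 2422 = 2^1 · 1211.

1211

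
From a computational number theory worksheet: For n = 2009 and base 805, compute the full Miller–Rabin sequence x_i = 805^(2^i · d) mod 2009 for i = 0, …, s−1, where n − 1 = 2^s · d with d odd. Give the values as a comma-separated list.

1078, 882, 441

n − 1 = 2008 = 2^3 · 251, so s = 3 and d = 251.
x_0 = 805^251 mod 2009 = 1078.
x_1 = 1078^2 mod 2009 = 882.
x_2 = 882^2 mod 2009 = 441.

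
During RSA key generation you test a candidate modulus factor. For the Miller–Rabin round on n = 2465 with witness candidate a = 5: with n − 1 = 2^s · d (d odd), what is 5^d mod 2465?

n − 1 = 2464 = 2^5 · 77, so s = 5 and d = 77.
By repeated squaring, 5^77 ≡ 2145 (mod 2465).

2145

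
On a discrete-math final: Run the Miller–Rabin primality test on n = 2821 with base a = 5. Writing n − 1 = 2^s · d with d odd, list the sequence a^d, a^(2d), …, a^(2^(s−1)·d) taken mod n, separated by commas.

993, 1520

n − 1 = 2820 = 2^2 · 705, so s = 2 and d = 705.
x_0 = 5^705 mod 2821 = 993.
x_1 = 993^2 mod 2821 = 1520.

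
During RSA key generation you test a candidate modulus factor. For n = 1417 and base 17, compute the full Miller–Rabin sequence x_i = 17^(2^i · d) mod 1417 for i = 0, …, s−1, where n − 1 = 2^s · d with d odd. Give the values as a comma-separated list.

259, 482, 1353

n − 1 = 1416 = 2^3 · 177, so s = 3 and d = 177.
x_0 = 17^177 mod 1417 = 259.
x_1 = 259^2 mod 1417 = 482.
x_2 = 482^2 mod 1417 = 1353.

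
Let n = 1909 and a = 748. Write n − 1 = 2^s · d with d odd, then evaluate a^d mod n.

n − 1 = 1908 = 2^2 · 477, so s = 2 and d = 477.
By repeated squaring, 748^477 ≡ 1163 (mod 1909).

1163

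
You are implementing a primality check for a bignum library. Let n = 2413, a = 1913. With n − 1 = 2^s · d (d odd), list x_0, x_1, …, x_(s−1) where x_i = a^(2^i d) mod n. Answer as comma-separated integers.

n − 1 = 2412 = 2^2 · 603, so s = 2 and d = 603.
x_0 = 1913^603 mod 2413 = 1405.
x_1 = 1405^2 mod 2413 = 191.

1405, 191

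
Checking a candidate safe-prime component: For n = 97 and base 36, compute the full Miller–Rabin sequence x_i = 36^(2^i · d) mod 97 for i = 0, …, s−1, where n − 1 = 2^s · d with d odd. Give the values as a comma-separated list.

96, 1, 1, 1, 1

n − 1 = 96 = 2^5 · 3, so s = 5 and d = 3.
x_0 = 36^3 mod 97 = 96.
x_1 = 96^2 mod 97 = 1.
x_2 = 1^2 mod 97 = 1.
x_3 = 1^2 mod 97 = 1.
x_4 = 1^2 mod 97 = 1.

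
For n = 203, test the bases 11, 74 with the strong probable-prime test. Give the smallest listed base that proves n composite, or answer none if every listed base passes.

n − 1 = 202 = 2^1 · 101, so s = 1 and d = 101.
Base 11: x_0 = 11^101 mod 203 = 177. x_0 ∉ {1, 202} and s = 1, so 11 is a Miller–Rabin witness and 203 is composite.
Base 74: x_0 = 74^101 mod 203 = 65. x_0 ∉ {1, 202} and s = 1, so 74 is a Miller–Rabin witness and 203 is composite.
The smallest witness among the given bases is 11.

11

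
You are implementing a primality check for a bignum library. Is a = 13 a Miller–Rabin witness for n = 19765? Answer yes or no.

n − 1 = 19764 = 2^2 · 4941, so s = 2 and d = 4941.
x_0 = 13^4941 mod 19765 = 9023.
x_0 is neither 1 nor 19764, so continue squaring.
x_1 = 9023^2 mod 19765 = 2494.
Reached i = s−1 = 1 without hitting −1: 13 is a Miller–Rabin witness and 19765 is composite.

yes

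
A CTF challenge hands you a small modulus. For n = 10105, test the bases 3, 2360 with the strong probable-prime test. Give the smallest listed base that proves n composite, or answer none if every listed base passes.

3

n − 1 = 10104 = 2^3 · 1263, so s = 3 and d = 1263.
Base 3: x_0 = 3^1263 mod 10105 = 1102. x_0 is neither 1 nor 10104, so continue squaring. x_1 = 1102^2 mod 10105 = 1804. x_2 = 1804^2 mod 10105 = 606. Reached i = s−1 = 2 without hitting −1: 3 is a Miller–Rabin witness and 10105 is composite.
Base 2360: x_0 = 2360^1263 mod 10105 = 4175. x_0 is neither 1 nor 10104, so continue squaring. x_1 = 4175^2 mod 10105 = 9605. x_2 = 9605^2 mod 10105 = 7480. Reached i = s−1 = 2 without hitting −1: 2360 is a Miller–Rabin witness and 10105 is composite.
The smallest witness among the given bases is 3.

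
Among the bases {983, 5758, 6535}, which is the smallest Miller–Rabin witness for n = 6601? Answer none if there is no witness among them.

none

n − 1 = 6600 = 2^3 · 825, so s = 3 and d = 825.
Base 983: x_0 = 983^825 mod 6601 = 6600. x_0 = 6600 ≡ −1, so 983 is not a witness.
Base 5758: x_0 = 5758^825 mod 6601 = 1. x_0 = 1, so 5758 is not a witness.
Base 6535: x_0 = 6535^825 mod 6601 = 1. x_0 = 1, so 6535 is not a witness.
No listed base is a witness for 6601.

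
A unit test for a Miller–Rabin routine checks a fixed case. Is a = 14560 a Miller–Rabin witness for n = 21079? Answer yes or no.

yes

n − 1 = 21078 = 2^1 · 10539, so s = 1 and d = 10539.
x_0 = 14560^10539 mod 21079 = 18956.
x_0 ∉ {1, 21078} and s = 1, so 14560 is a Miller–Rabin witness and 21079 is composite.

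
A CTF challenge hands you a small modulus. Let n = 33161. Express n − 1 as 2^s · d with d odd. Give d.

4145

Halving: 33160 → 16580 → 8290 → 4145; 4145 is odd.
So 33160 = 2^3 · 4145.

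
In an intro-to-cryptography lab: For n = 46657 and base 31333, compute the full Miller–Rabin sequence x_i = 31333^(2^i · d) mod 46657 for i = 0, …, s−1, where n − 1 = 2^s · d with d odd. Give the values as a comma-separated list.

n − 1 = 46656 = 2^6 · 729, so s = 6 and d = 729.
x_0 = 31333^729 mod 46657 = 32813.
x_1 = 32813^2 mod 46657 = 36037.
x_2 = 36037^2 mod 46657 = 14431.
x_3 = 14431^2 mod 46657 = 23570.
x_4 = 23570^2 mod 46657 = 1.
x_5 = 1^2 mod 46657 = 1.

32813, 36037, 14431, 23570, 1, 1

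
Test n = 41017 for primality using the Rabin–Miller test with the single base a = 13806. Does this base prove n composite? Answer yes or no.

n − 1 = 41016 = 2^3 · 5127, so s = 3 and d = 5127.
Repeated squaring mod 41017: 13806^1 ≡ 13806, 13806^2 ≡ 40654, 13806^4 ≡ 8718, 13806^8 ≡ 40040, 13806^16 ≡ 11138, 13806^32 ≡ 19636, 13806^64 ≡ 12696, 13806^128 ≡ 32623, 13806^256 ≡ 33047, 13806^512 ≡ 26584, 13806^1024 ≡ 27163, 13806^2048 ≡ 14773, 13806^4096 ≡ 31089.
5127 = 4096 + 1024 + 4 + 2 + 1, so 13806^5127 ≡ 31089·27163·8718·40654·13806 ≡ 6545 (mod 41017).
x_0 = 13806^5127 mod 41017 = 6545.
x_0 is neither 1 nor 41016, so continue squaring.
x_1 = 6545^2 mod 41017 = 15277.
x_2 = 15277^2 mod 41017 = 41016.
x_2 ≡ −1, so 13806 is not a witness.

no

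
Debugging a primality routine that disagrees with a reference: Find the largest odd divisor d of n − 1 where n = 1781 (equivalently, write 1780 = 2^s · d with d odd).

445

Halving: 1780 → 890 → 445; 445 is odd.
So 1780 = 2^2 · 445.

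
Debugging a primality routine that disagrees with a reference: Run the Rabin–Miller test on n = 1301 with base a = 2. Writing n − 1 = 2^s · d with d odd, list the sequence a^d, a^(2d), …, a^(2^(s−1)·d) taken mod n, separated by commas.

n − 1 = 1300 = 2^2 · 325, so s = 2 and d = 325.
x_0 = 2^325 mod 1301 = 1250.
x_1 = 1250^2 mod 1301 = 1300.

1250, 1300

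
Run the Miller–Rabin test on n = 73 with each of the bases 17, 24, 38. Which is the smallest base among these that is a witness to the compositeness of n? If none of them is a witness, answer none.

n − 1 = 72 = 2^3 · 9, so s = 3 and d = 9.
Base 17: x_0 = 17^9 mod 73 = 63. x_0 is neither 1 nor 72, so continue squaring. x_1 = 63^2 mod 73 = 27. x_2 = 27^2 mod 73 = 72. x_2 ≡ −1, so 17 is not a witness.
Base 24: x_0 = 24^9 mod 73 = 46. x_0 is neither 1 nor 72, so continue squaring. x_1 = 46^2 mod 73 = 72. x_1 ≡ −1, so 24 is not a witness.
Base 38: x_0 = 38^9 mod 73 = 46. x_0 is neither 1 nor 72, so continue squaring. x_1 = 46^2 mod 73 = 72. x_1 ≡ −1, so 38 is not a witness.
No listed base is a witness for 73.

none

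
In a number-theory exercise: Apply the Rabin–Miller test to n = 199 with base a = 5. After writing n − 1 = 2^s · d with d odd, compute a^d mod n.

1

n − 1 = 198 = 2^1 · 99, so s = 1 and d = 99.
Repeated squaring mod 199: 5^1 ≡ 5, 5^2 ≡ 25, 5^4 ≡ 28, 5^8 ≡ 187, 5^16 ≡ 144, 5^32 ≡ 40, 5^64 ≡ 8.
99 = 64 + 32 + 2 + 1, so 5^99 ≡ 8·40·25·5 ≡ 1 (mod 199).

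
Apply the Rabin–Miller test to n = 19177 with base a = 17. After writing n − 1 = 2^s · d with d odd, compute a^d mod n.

n − 1 = 19176 = 2^3 · 2397, so s = 3 and d = 2397.
Repeated squaring mod 19177: 17^1 ≡ 17, 17^2 ≡ 289, 17^4 ≡ 6813, 17^8 ≡ 8629, 17^16 ≡ 14527, 17^32 ≡ 10021, 17^64 ≡ 9669, 17^128 ≡ 1686, 17^256 ≡ 4400, 17^512 ≡ 10407, 17^1024 ≡ 13130, 17^2048 ≡ 14847.
2397 = 2048 + 256 + 64 + 16 + 8 + 4 + 1, so 17^2397 ≡ 14847·4400·9669·14527·8629·6813·17 ≡ 13549 (mod 19177).

13549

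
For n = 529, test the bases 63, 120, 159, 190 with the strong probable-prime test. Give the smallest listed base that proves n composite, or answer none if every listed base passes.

n − 1 = 528 = 2^4 · 33, so s = 4 and d = 33.
Base 63: x_0 = 63^33 mod 529 = 528. x_0 = 528 ≡ −1, so 63 is not a witness.
Base 120: x_0 = 120^33 mod 529 = 344. x_0 is neither 1 nor 528, so continue squaring. x_1 = 344^2 mod 529 = 369. x_2 = 369^2 mod 529 = 208. x_3 = 208^2 mod 529 = 415. Reached i = s−1 = 3 without hitting −1: 120 is a Miller–Rabin witness and 529 is composite.
Base 159: x_0 = 159^33 mod 529 = 482. x_0 is neither 1 nor 528, so continue squaring. x_1 = 482^2 mod 529 = 93. x_2 = 93^2 mod 529 = 185. x_3 = 185^2 mod 529 = 369. Reached i = s−1 = 3 without hitting −1: 159 is a Miller–Rabin witness and 529 is composite.
Base 190: x_0 = 190^33 mod 529 = 70. x_0 is neither 1 nor 528, so continue squaring. x_1 = 70^2 mod 529 = 139. x_2 = 139^2 mod 529 = 277. x_3 = 277^2 mod 529 = 24. Reached i = s−1 = 3 without hitting −1: 190 is a Miller–Rabin witness and 529 is composite.
The smallest witness among the given bases is 120.

120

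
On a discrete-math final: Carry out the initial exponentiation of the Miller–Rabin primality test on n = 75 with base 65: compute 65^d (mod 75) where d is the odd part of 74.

n − 1 = 74 = 2^1 · 37, so s = 1 and d = 37.
65^37 mod 75 = 50.

50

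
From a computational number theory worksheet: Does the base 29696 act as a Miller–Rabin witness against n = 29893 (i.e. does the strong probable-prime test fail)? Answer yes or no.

n − 1 = 29892 = 2^2 · 7473, so s = 2 and d = 7473.
x_0 = 29696^7473 mod 29893 = 9740.
x_0 is neither 1 nor 29892, so continue squaring.
x_1 = 9740^2 mod 29893 = 17111.
Reached i = s−1 = 1 without hitting −1: 29696 is a Miller–Rabin witness and 29893 is composite.

yes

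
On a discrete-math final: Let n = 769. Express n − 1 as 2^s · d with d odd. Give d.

3

Halving: 768 → 384 → 192 → 96 → 48 → 24 → 12 → 6 → 3; 3 is odd.
So 768 = 2^8 · 3.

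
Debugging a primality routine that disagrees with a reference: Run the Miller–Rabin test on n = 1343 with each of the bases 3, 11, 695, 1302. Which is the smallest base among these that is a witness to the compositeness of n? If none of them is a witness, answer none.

n − 1 = 1342 = 2^1 · 671, so s = 1 and d = 671.
Base 3: x_0 = 3^671 mod 1343 = 312. x_0 ∉ {1, 1342} and s = 1, so 3 is a Miller–Rabin witness and 1343 is composite.
Base 11: x_0 = 11^671 mod 1343 = 439. x_0 ∉ {1, 1342} and s = 1, so 11 is a Miller–Rabin witness and 1343 is composite.
Base 695: x_0 = 695^671 mod 1343 = 977. x_0 ∉ {1, 1342} and s = 1, so 695 is a Miller–Rabin witness and 1343 is composite.
Base 1302: x_0 = 1302^671 mod 1343 = 811. x_0 ∉ {1, 1342} and s = 1, so 1302 is a Miller–Rabin witness and 1343 is composite.
The smallest witness among the given bases is 3.

3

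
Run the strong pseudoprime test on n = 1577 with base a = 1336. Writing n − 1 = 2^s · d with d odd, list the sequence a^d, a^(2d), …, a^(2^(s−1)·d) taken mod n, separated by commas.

n − 1 = 1576 = 2^3 · 197, so s = 3 and d = 197.
x_0 = 1336^197 mod 1577 = 928.
x_1 = 928^2 mod 1577 = 142.
x_2 = 142^2 mod 1577 = 1240.

928, 142, 1240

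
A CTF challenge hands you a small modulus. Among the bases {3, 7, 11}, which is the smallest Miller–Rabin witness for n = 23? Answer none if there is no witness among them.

none

n − 1 = 22 = 2^1 · 11, so s = 1 and d = 11.
Base 3: x_0 = 3^11 mod 23 = 1. x_0 = 1, so 3 is not a witness.
Base 7: x_0 = 7^11 mod 23 = 22. x_0 = 22 ≡ −1, so 7 is not a witness.
Base 11: x_0 = 11^11 mod 23 = 22. x_0 = 22 ≡ −1, so 11 is not a witness.
No listed base is a witness for 23.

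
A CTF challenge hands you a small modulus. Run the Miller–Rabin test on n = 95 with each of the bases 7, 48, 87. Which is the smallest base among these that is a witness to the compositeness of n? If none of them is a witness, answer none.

n − 1 = 94 = 2^1 · 47, so s = 1 and d = 47.
Base 7: x_0 = 7^47 mod 95 = 68. x_0 ∉ {1, 94} and s = 1, so 7 is a Miller–Rabin witness and 95 is composite.
Base 48: x_0 = 48^47 mod 95 = 52. x_0 ∉ {1, 94} and s = 1, so 48 is a Miller–Rabin witness and 95 is composite.
Base 87: x_0 = 87^47 mod 95 = 83. x_0 ∉ {1, 94} and s = 1, so 87 is a Miller–Rabin witness and 95 is composite.
The smallest witness among the given bases is 7.

7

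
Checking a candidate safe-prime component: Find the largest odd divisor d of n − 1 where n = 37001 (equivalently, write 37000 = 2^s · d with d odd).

4625

Halving: 37000 → 18500 → 9250 → 4625; 4625 is odd.
So 37000 = 2^3 · 4625.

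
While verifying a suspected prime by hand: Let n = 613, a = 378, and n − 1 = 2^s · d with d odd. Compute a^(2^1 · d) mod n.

612

n − 1 = 612 = 2^2 · 153, so s = 2 and d = 153.
x_0 = 378^153 mod 613 = 35.
x_1 = 35^2 mod 613 = 612.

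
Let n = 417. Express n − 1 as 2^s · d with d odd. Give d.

13

Halving: 416 → 208 → 104 → 52 → 26 → 13; 13 is odd.
So 416 = 2^5 · 13.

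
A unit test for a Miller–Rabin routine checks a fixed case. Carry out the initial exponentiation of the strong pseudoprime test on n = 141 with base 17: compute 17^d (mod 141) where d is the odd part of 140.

n − 1 = 140 = 2^2 · 35, so s = 2 and d = 35.
17^35 mod 141 = 8.

8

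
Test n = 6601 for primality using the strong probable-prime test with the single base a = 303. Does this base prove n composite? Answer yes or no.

no

n − 1 = 6600 = 2^3 · 825, so s = 3 and d = 825.
Repeated squaring mod 6601: 303^1 ≡ 303, 303^2 ≡ 5996, 303^4 ≡ 2970, 303^8 ≡ 1964, 303^16 ≡ 2312, 303^32 ≡ 5135, 303^64 ≡ 3831, 303^128 ≡ 2538, 303^256 ≡ 5469, 303^512 ≡ 830.
825 = 512 + 256 + 32 + 16 + 8 + 1, so 303^825 ≡ 830·5469·5135·2312·1964·303 ≡ 1 (mod 6601).
x_0 = 303^825 mod 6601 = 1.
x_0 = 1, so 303 is not a witness.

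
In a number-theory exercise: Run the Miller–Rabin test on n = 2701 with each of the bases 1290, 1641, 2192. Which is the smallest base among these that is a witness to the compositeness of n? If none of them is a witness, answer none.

n − 1 = 2700 = 2^2 · 675, so s = 2 and d = 675.
Base 1290: x_0 = 1290^675 mod 2701 = 265. x_0 is neither 1 nor 2700, so continue squaring. x_1 = 265^2 mod 2701 = 2700. x_1 ≡ −1, so 1290 is not a witness.
Base 1641: x_0 = 1641^675 mod 2701 = 1141. x_0 is neither 1 nor 2700, so continue squaring. x_1 = 1141^2 mod 2701 = 2700. x_1 ≡ −1, so 1641 is not a witness.
Base 2192: x_0 = 2192^675 mod 2701 = 1. x_0 = 1, so 2192 is not a witness.
No listed base is a witness for 2701.

none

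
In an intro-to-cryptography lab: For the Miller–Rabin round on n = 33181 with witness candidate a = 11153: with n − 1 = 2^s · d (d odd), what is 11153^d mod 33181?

n − 1 = 33180 = 2^2 · 8295, so s = 2 and d = 8295.
Repeated squaring mod 33181: 11153^1 ≡ 11153, 11153^2 ≡ 27021, 11153^4 ≡ 19717, 11153^8 ≡ 11493, 11153^16 ≡ 28669, 11153^32 ≡ 18191, 11153^64 ≡ 31549, 11153^128 ≡ 8944, 11153^256 ≡ 28926, 11153^512 ≡ 21380, 11153^1024 ≡ 2944, 11153^2048 ≡ 6895, 11153^4096 ≡ 25833, 11153^8192 ≡ 7617.
8295 = 8192 + 64 + 32 + 4 + 2 + 1, so 11153^8295 ≡ 7617·31549·18191·19717·27021·11153 ≡ 26985 (mod 33181).

26985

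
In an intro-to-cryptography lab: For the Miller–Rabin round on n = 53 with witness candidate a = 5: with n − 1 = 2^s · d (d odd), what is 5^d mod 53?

23

n − 1 = 52 = 2^2 · 13, so s = 2 and d = 13.
Repeated squaring mod 53: 5^1 ≡ 5, 5^2 ≡ 25, 5^4 ≡ 42, 5^8 ≡ 15.
13 = 8 + 4 + 1, so 5^13 ≡ 15·42·5 ≡ 23 (mod 53).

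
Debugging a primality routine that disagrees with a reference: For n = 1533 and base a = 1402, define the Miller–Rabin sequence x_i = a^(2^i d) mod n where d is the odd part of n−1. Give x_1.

1276

n − 1 = 1532 = 2^2 · 383, so s = 2 and d = 383.
x_0 = 1402^383 mod 1533 = 823.
x_1 = 823^2 mod 1533 = 1276.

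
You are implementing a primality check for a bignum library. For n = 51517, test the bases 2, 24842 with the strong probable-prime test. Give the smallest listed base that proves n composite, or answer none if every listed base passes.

n − 1 = 51516 = 2^2 · 12879, so s = 2 and d = 12879.
Base 2: x_0 = 2^12879 mod 51517 = 41715. x_0 is neither 1 nor 51516, so continue squaring. x_1 = 41715^2 mod 51517 = 51516. x_1 ≡ −1, so 2 is not a witness.
Base 24842: x_0 = 24842^12879 mod 51517 = 41715. x_0 is neither 1 nor 51516, so continue squaring. x_1 = 41715^2 mod 51517 = 51516. x_1 ≡ −1, so 24842 is not a witness.
No listed base is a witness for 51517.

none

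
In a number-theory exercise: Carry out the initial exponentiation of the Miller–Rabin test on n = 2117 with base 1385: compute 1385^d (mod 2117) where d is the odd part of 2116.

383

n − 1 = 2116 = 2^2 · 529, so s = 2 and d = 529.
1385^529 mod 2117 = 383.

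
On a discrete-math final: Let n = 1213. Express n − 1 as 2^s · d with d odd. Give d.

Halving: 1212 → 606 → 303; 303 is odd.
So 1212 = 2^2 · 303.

303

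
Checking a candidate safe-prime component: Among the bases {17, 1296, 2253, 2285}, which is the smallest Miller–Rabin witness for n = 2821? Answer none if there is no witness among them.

none

n − 1 = 2820 = 2^2 · 705, so s = 2 and d = 705.
Base 17: x_0 = 17^705 mod 2821 = 2820. x_0 = 2820 ≡ −1, so 17 is not a witness.
Base 1296: x_0 = 1296^705 mod 2821 = 1. x_0 = 1, so 1296 is not a witness.
Base 2253: x_0 = 2253^705 mod 2821 = 2820. x_0 = 2820 ≡ −1, so 2253 is not a witness.
Base 2285: x_0 = 2285^705 mod 2821 = 2820. x_0 = 2820 ≡ −1, so 2285 is not a witness.
No listed base is a witness for 2821.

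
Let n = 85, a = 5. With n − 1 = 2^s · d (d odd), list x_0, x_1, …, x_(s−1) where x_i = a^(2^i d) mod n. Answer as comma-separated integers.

65, 60

n − 1 = 84 = 2^2 · 21, so s = 2 and d = 21.
x_0 = 5^21 mod 85 = 65.
x_1 = 65^2 mod 85 = 60.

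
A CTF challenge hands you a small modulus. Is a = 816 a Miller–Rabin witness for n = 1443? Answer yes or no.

n − 1 = 1442 = 2^1 · 721, so s = 1 and d = 721.
Repeated squaring mod 1443: 816^1 ≡ 816, 816^2 ≡ 633, 816^4 ≡ 978, 816^8 ≡ 1218, 816^16 ≡ 120, 816^32 ≡ 1413, 816^64 ≡ 900, 816^128 ≡ 477, 816^256 ≡ 978, 816^512 ≡ 1218.
721 = 512 + 128 + 64 + 16 + 1, so 816^721 ≡ 1218·477·900·120·816 ≡ 816 (mod 1443).
x_0 = 816^721 mod 1443 = 816.
x_0 ∉ {1, 1442} and s = 1, so 816 is a Miller–Rabin witness and 1443 is composite.

yes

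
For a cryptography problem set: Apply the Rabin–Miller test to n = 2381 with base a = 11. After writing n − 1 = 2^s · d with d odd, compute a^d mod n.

2380

n − 1 = 2380 = 2^2 · 595, so s = 2 and d = 595.
11^595 mod 2381 = 2380.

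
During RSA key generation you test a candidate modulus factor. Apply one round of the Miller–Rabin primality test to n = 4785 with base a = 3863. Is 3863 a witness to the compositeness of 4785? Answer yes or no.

n − 1 = 4784 = 2^4 · 299, so s = 4 and d = 299.
x_0 = 3863^299 mod 4785 = 3977.
x_0 is neither 1 nor 4784, so continue squaring.
x_1 = 3977^2 mod 4785 = 2104.
x_2 = 2104^2 mod 4785 = 691.
x_3 = 691^2 mod 4785 = 3766.
Reached i = s−1 = 3 without hitting −1: 3863 is a Miller–Rabin witness and 4785 is composite.

yes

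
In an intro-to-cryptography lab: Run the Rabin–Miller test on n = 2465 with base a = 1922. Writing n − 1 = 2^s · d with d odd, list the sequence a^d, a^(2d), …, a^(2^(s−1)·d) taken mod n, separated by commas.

n − 1 = 2464 = 2^5 · 77, so s = 5 and d = 77.
x_0 = 1922^77 mod 2465 = 1752.
x_1 = 1752^2 mod 2465 = 579.
x_2 = 579^2 mod 2465 = 1.
x_3 = 1^2 mod 2465 = 1.
x_4 = 1^2 mod 2465 = 1.

1752, 579, 1, 1, 1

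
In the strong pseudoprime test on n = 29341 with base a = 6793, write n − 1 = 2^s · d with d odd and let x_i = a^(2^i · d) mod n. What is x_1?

n − 1 = 29340 = 2^2 · 7335, so s = 2 and d = 7335.
Repeated squaring mod 29341: 6793^1 ≡ 6793, 6793^2 ≡ 20797, 6793^4 ≡ 28869, 6793^8 ≡ 17397, 6793^16 ≡ 3194, 6793^32 ≡ 20309, 6793^64 ≡ 9044, 6793^128 ≡ 20569, 6793^256 ≡ 15882, 6793^512 ≡ 22688, 6793^1024 ≡ 16181, 6793^2048 ≡ 15018, 6793^4096 ≡ 25398.
7335 = 4096 + 2048 + 1024 + 128 + 32 + 4 + 2 + 1, so 6793^7335 ≡ 25398·15018·16181·20569·20309·28869·20797·6793 ≡ 6284 (mod 29341).
x_0 = 6284.
x_1 = 6284^2 mod 29341 = 25011.

25011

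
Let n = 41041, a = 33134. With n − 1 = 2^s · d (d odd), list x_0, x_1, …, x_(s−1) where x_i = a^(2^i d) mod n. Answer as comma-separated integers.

33032, 38039, 24025, 1

n − 1 = 41040 = 2^4 · 2565, so s = 4 and d = 2565.
x_0 = 33134^2565 mod 41041 = 33032.
x_1 = 33032^2 mod 41041 = 38039.
x_2 = 38039^2 mod 41041 = 24025.
x_3 = 24025^2 mod 41041 = 1.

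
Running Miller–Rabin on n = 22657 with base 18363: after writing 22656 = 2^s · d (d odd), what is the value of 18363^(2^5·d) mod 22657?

2633

n − 1 = 22656 = 2^7 · 177, so s = 7 and d = 177.
x_0 = 18363^177 mod 22657 = 22267.
x_1 = 22267^2 mod 22657 = 16158.
x_2 = 16158^2 mod 22657 = 4353.
x_3 = 4353^2 mod 22657 = 7357.
x_4 = 7357^2 mod 22657 = 20533.
x_5 = 20533^2 mod 22657 = 2633.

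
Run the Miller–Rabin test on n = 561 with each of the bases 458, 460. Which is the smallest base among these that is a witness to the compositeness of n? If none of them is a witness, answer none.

none

n − 1 = 560 = 2^4 · 35, so s = 4 and d = 35.
Base 458: x_0 = 458^35 mod 561 = 560. x_0 = 560 ≡ −1, so 458 is not a witness.
Base 460: x_0 = 460^35 mod 561 = 1. x_0 = 1, so 460 is not a witness.
No listed base is a witness for 561.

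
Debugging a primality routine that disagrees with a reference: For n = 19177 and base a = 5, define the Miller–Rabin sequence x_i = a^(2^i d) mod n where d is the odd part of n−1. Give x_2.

n − 1 = 19176 = 2^3 · 2397, so s = 3 and d = 2397.
x_0 = 5^2397 mod 19177 = 633.
x_1 = 633^2 mod 19177 = 17149.
x_2 = 17149^2 mod 19177 = 8906.

8906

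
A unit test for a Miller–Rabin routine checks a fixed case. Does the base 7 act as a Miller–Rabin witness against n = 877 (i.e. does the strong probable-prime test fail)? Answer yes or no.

n − 1 = 876 = 2^2 · 219, so s = 2 and d = 219.
x_0 = 7^219 mod 877 = 1.
x_0 = 1, so 7 is not a witness.

no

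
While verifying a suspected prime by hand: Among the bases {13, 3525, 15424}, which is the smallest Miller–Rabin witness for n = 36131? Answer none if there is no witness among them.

none

n − 1 = 36130 = 2^1 · 18065, so s = 1 and d = 18065.
Base 13: x_0 = 13^18065 mod 36131 = 1. x_0 = 1, so 13 is not a witness.
Base 3525: x_0 = 3525^18065 mod 36131 = 1. x_0 = 1, so 3525 is not a witness.
Base 15424: x_0 = 15424^18065 mod 36131 = 36130. x_0 = 36130 ≡ −1, so 15424 is not a witness.
No listed base is a witness for 36131.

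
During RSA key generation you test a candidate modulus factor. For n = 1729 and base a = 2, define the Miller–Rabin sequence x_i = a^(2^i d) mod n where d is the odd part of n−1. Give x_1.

1065

n − 1 = 1728 = 2^6 · 27, so s = 6 and d = 27.
By repeated squaring, 2^27 ≡ 645 (mod 1729).
x_0 = 645.
x_1 = 645^2 mod 1729 = 1065.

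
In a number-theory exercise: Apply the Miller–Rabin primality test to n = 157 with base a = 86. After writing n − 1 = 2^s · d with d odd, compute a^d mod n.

n − 1 = 156 = 2^2 · 39, so s = 2 and d = 39.
Repeated squaring mod 157: 86^1 ≡ 86, 86^2 ≡ 17, 86^4 ≡ 132, 86^8 ≡ 154, 86^16 ≡ 9, 86^32 ≡ 81.
39 = 32 + 4 + 2 + 1, so 86^39 ≡ 81·132·17·86 ≡ 156 (mod 157).

156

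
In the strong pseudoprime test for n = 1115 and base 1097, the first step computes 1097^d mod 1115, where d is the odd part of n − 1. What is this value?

122

n − 1 = 1114 = 2^1 · 557, so s = 1 and d = 557.
1097^557 mod 1115 = 122.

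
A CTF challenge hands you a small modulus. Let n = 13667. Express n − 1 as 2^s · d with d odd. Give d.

6833

Halving: 13666 → 6833; 6833 is odd.
So 13666 = 2^1 · 6833.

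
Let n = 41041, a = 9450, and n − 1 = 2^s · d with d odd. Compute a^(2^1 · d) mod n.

12299

n − 1 = 41040 = 2^4 · 2565, so s = 4 and d = 2565.
x_0 = 9450^2565 mod 41041 = 29470.
x_1 = 29470^2 mod 41041 = 12299.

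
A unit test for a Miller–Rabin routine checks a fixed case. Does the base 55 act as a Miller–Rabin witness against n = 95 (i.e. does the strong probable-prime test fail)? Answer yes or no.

n − 1 = 94 = 2^1 · 47, so s = 1 and d = 47.
x_0 = 55^47 mod 95 = 80.
x_0 ∉ {1, 94} and s = 1, so 55 is a Miller–Rabin witness and 95 is composite.

yes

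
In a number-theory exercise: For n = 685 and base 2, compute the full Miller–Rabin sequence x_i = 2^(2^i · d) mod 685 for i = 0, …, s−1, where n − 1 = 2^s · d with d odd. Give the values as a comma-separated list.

n − 1 = 684 = 2^2 · 171, so s = 2 and d = 171.
x_0 = 2^171 mod 685 = 683.
x_1 = 683^2 mod 685 = 4.

683, 4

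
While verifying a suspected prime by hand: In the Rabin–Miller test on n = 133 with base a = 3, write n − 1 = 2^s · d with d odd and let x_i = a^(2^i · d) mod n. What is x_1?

106

n − 1 = 132 = 2^2 · 33, so s = 2 and d = 33.
x_0 = 3^33 mod 133 = 69.
x_1 = 69^2 mod 133 = 106.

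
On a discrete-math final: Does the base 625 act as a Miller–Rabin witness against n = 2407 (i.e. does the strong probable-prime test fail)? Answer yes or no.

n − 1 = 2406 = 2^1 · 1203, so s = 1 and d = 1203.
x_0 = 625^1203 mod 2407 = 2311.
x_0 ∉ {1, 2406} and s = 1, so 625 is a Miller–Rabin witness and 2407 is composite.

yes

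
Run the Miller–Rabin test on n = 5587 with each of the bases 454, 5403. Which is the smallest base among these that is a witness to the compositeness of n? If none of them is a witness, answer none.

n − 1 = 5586 = 2^1 · 2793, so s = 1 and d = 2793.
Base 454: x_0 = 454^2793 mod 5587 = 1. x_0 = 1, so 454 is not a witness.
Base 5403: x_0 = 5403^2793 mod 5587 = 1. x_0 = 1, so 5403 is not a witness.
No listed base is a witness for 5587.

none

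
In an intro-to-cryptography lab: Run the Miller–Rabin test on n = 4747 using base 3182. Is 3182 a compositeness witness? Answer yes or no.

n − 1 = 4746 = 2^1 · 2373, so s = 1 and d = 2373.
x_0 = 3182^2373 mod 4747 = 1252.
x_0 ∉ {1, 4746} and s = 1, so 3182 is a Miller–Rabin witness and 4747 is composite.

yes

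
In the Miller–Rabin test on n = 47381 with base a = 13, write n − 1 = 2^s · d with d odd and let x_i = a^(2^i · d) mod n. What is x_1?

n − 1 = 47380 = 2^2 · 11845, so s = 2 and d = 11845.
Repeated squaring mod 47381: 13^1 ≡ 13, 13^2 ≡ 169, 13^4 ≡ 28561, 13^8 ≡ 19425, 13^16 ≡ 35722, 13^32 ≡ 43573, 13^64 ≡ 2278, 13^128 ≡ 24755, 13^256 ≡ 31552, 13^512 ≡ 6513, 13^1024 ≡ 13174, 13^2048 ≡ 45054, 13^4096 ≡ 13495, 13^8192 ≡ 29842.
11845 = 8192 + 2048 + 1024 + 512 + 64 + 4 + 1, so 13^11845 ≡ 29842·45054·13174·6513·2278·28561·13 ≡ 47380 (mod 47381).
x_0 = 47380.
x_1 = 47380^2 mod 47381 = 1.

1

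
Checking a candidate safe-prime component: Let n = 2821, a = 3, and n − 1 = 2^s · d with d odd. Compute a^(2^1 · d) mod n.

1

n − 1 = 2820 = 2^2 · 705, so s = 2 and d = 705.
Repeated squaring mod 2821: 3^1 ≡ 3, 3^2 ≡ 9, 3^4 ≡ 81, 3^8 ≡ 919, 3^16 ≡ 1082, 3^32 ≡ 9, 3^64 ≡ 81, 3^128 ≡ 919, 3^256 ≡ 1082, 3^512 ≡ 9.
705 = 512 + 128 + 64 + 1, so 3^705 ≡ 9·919·81·3 ≡ 1301 (mod 2821).
x_0 = 1301.
x_1 = 1301^2 mod 2821 = 1.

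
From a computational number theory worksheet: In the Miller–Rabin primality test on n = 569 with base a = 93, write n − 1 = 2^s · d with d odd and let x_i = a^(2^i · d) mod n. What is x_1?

n − 1 = 568 = 2^3 · 71, so s = 3 and d = 71.
x_0 = 93^71 mod 569 = 568.
x_1 = 568^2 mod 569 = 1.

1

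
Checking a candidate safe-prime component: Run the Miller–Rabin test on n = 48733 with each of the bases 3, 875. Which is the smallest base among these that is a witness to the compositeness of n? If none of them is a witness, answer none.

n − 1 = 48732 = 2^2 · 12183, so s = 2 and d = 12183.
Base 3: x_0 = 3^12183 mod 48733 = 1. x_0 = 1, so 3 is not a witness.
Base 875: x_0 = 875^12183 mod 48733 = 1. x_0 = 1, so 875 is not a witness.
No listed base is a witness for 48733.

none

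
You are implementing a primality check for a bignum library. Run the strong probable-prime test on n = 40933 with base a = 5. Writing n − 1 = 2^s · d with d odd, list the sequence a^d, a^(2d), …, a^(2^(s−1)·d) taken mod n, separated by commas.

12950, 40932

n − 1 = 40932 = 2^2 · 10233, so s = 2 and d = 10233.
x_0 = 5^10233 mod 40933 = 12950.
x_1 = 12950^2 mod 40933 = 40932.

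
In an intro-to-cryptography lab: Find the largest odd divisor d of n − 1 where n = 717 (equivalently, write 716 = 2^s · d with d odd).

Halving: 716 → 358 → 179; 179 is odd.
So 716 = 2^2 · 179.

179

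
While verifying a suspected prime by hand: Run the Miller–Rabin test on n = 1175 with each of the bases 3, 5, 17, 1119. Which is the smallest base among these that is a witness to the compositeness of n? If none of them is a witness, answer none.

n − 1 = 1174 = 2^1 · 587, so s = 1 and d = 587.
Base 3: x_0 = 3^587 mod 1175 = 12. x_0 ∉ {1, 1174} and s = 1, so 3 is a Miller–Rabin witness and 1175 is composite.
Base 5: x_0 = 5^587 mod 1175 = 875. x_0 ∉ {1, 1174} and s = 1, so 5 is a Miller–Rabin witness and 1175 is composite.
Base 17: x_0 = 17^587 mod 1175 = 948. x_0 ∉ {1, 1174} and s = 1, so 17 is a Miller–Rabin witness and 1175 is composite.
Base 1119: x_0 = 1119^587 mod 1175 = 514. x_0 ∉ {1, 1174} and s = 1, so 1119 is a Miller–Rabin witness and 1175 is composite.
The smallest witness among the given bases is 3.

3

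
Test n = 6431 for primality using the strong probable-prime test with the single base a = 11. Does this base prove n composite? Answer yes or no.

yes

n − 1 = 6430 = 2^1 · 3215, so s = 1 and d = 3215.
x_0 = 11^3215 mod 6431 = 4320.
x_0 ∉ {1, 6430} and s = 1, so 11 is a Miller–Rabin witness and 6431 is composite.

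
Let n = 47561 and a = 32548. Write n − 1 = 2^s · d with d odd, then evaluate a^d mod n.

n − 1 = 47560 = 2^3 · 5945, so s = 3 and d = 5945.
Repeated squaring mod 47561: 32548^1 ≡ 32548, 32548^2 ≡ 46151, 32548^4 ≡ 38099, 32548^8 ≡ 19642, 32548^16 ≡ 40893, 32548^32 ≡ 40250, 32548^64 ≡ 39718, 32548^128 ≡ 16276, 32548^256 ≡ 40967, 32548^512 ≡ 10082, 32548^1024 ≡ 8867, 32548^2048 ≡ 5356, 32548^4096 ≡ 7453.
5945 = 4096 + 1024 + 512 + 256 + 32 + 16 + 8 + 1, so 32548^5945 ≡ 7453·8867·10082·40967·40250·40893·19642·32548 ≡ 19144 (mod 47561).

19144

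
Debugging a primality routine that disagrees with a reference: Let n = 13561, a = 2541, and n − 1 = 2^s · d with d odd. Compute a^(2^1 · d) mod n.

12612

n − 1 = 13560 = 2^3 · 1695, so s = 3 and d = 1695.
x_0 = 2541^1695 mod 13561 = 2323.
x_1 = 2323^2 mod 13561 = 12612.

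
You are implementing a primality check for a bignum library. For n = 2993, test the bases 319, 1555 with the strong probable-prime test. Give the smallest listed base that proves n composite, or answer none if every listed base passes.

n − 1 = 2992 = 2^4 · 187, so s = 4 and d = 187.
Base 319: x_0 = 319^187 mod 2993 = 2674. x_0 is neither 1 nor 2992, so continue squaring. x_1 = 2674^2 mod 2993 = 2992. x_1 ≡ −1, so 319 is not a witness.
Base 1555: x_0 = 1555^187 mod 2993 = 793. x_0 is neither 1 nor 2992, so continue squaring. x_1 = 793^2 mod 2993 = 319. x_2 = 319^2 mod 2993 = 2992. x_2 ≡ −1, so 1555 is not a witness.
No listed base is a witness for 2993.

none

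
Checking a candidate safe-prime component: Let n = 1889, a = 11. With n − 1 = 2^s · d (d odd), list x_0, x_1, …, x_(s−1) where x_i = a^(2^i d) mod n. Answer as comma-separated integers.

n − 1 = 1888 = 2^5 · 59, so s = 5 and d = 59.
x_0 = 11^59 mod 1889 = 914.
x_1 = 914^2 mod 1889 = 458.
x_2 = 458^2 mod 1889 = 85.
x_3 = 85^2 mod 1889 = 1558.
x_4 = 1558^2 mod 1889 = 1888.

914, 458, 85, 1558, 1888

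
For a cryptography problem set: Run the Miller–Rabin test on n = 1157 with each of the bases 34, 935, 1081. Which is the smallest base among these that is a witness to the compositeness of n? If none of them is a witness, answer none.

935

n − 1 = 1156 = 2^2 · 289, so s = 2 and d = 289.
Base 34: x_0 = 34^289 mod 1157 = 34. x_0 is neither 1 nor 1156, so continue squaring. x_1 = 34^2 mod 1157 = 1156. x_1 ≡ −1, so 34 is not a witness.
Base 935: x_0 = 935^289 mod 1157 = 701. x_0 is neither 1 nor 1156, so continue squaring. x_1 = 701^2 mod 1157 = 833. Reached i = s−1 = 1 without hitting −1: 935 is a Miller–Rabin witness and 1157 is composite.
Base 1081: x_0 = 1081^289 mod 1157 = 418. x_0 is neither 1 nor 1156, so continue squaring. x_1 = 418^2 mod 1157 = 17. Reached i = s−1 = 1 without hitting −1: 1081 is a Miller–Rabin witness and 1157 is composite.
The smallest witness among the given bases is 935.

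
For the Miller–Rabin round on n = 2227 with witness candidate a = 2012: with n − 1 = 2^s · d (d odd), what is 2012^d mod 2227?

n − 1 = 2226 = 2^1 · 1113, so s = 1 and d = 1113.
Repeated squaring mod 2227: 2012^1 ≡ 2012, 2012^2 ≡ 1685, 2012^4 ≡ 2027, 2012^8 ≡ 2141, 2012^16 ≡ 715, 2012^32 ≡ 1242, 2012^64 ≡ 1480, 2012^128 ≡ 1259, 2012^256 ≡ 1684, 2012^512 ≡ 885, 2012^1024 ≡ 1548.
1113 = 1024 + 64 + 16 + 8 + 1, so 2012^1113 ≡ 1548·1480·715·2141·2012 ≡ 2051 (mod 2227).

2051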